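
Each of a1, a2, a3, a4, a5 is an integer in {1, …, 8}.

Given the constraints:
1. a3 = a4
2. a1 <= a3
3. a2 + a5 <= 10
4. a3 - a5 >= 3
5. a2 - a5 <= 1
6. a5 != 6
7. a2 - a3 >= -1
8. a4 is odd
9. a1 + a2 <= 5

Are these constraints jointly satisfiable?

Constraints 4, 5, and 7 give a5 − a2 ≥ -1, a2 − a3 ≥ -1, a3 − a5 ≥ 3.
Adding all 3 inequalities: the left sides telescope to 0, and the right sides sum to (-1) + (-1) + 3 = 1. So 0 ≥ 1, which is false.

Unsatisfiable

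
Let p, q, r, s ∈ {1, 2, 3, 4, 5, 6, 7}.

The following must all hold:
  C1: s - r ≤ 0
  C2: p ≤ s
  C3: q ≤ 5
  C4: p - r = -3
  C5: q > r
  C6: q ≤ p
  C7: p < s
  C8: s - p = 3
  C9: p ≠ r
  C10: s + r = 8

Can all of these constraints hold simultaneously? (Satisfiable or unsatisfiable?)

Unsatisfiable

Constraints 1, 5, 6, and 7 give p < s, s ≤ r, r < q, q ≤ p. Chaining: p < s ≤ r < q ≤ p, which forces p < p — impossible.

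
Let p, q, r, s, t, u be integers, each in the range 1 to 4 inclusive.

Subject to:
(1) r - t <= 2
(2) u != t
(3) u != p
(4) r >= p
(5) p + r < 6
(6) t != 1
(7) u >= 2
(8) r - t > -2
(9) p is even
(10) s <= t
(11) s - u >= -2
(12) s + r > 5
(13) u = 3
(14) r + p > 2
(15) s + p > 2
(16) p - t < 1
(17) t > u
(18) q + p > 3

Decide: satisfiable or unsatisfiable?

Satisfiable

The assignment p = 2, q = 2, r = 3, s = 3, t = 4, u = 3 works:
  constraint 1 holds since r - t = -1.
  constraint 5 holds since p + r = 5.
The rest check out directly.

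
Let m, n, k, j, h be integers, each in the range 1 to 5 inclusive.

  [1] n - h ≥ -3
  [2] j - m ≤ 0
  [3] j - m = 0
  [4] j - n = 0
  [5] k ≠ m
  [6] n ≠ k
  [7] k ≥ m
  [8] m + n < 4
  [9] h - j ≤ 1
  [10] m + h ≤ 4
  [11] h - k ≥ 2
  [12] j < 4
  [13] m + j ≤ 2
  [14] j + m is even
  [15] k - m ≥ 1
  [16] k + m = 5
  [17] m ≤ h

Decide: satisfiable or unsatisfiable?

Unsatisfiable

Constraints 2, 9, 11, and 15 give k − m ≥ 1, m − j ≥ 0, j − h ≥ -1, h − k ≥ 2.
Adding all 4 inequalities: the left sides telescope to 0, and the right sides sum to 1 + 0 + (-1) + 2 = 2. So 0 ≥ 2, which is false.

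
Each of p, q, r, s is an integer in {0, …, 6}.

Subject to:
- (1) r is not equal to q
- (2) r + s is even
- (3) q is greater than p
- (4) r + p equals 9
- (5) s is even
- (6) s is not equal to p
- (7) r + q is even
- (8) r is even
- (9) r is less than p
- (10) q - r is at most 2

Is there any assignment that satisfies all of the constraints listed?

Satisfiable

Take p = 5, q = 6, r = 4, s = 6. Then constraint 4: r + p = 9; constraint 10: q - r = 2, and every other listed constraint is also met.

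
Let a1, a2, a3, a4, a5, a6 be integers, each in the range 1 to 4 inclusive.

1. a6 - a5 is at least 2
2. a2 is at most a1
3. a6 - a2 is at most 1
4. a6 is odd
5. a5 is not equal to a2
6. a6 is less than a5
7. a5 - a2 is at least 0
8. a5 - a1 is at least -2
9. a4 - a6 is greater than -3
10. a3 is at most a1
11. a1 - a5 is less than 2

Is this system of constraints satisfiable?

Unsatisfiable

Constraints 1, 3, and 7 give a5 − a2 ≥ 0, a2 − a6 ≥ -1, a6 − a5 ≥ 2.
Adding all 3 inequalities: the left sides telescope to 0, and the right sides sum to 0 + (-1) + 2 = 1. So 0 ≥ 1, which is false.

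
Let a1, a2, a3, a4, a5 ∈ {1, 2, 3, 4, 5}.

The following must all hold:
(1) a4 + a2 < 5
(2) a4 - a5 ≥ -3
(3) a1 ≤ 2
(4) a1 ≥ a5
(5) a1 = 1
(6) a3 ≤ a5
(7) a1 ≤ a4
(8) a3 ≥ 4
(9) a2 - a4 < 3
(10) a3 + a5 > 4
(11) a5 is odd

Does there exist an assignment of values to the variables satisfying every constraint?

Unsatisfiable

From constraints 6 and 8: a5 ≥ a3 and a3 ≥ 4, so a5 ≥ 4. From constraints 3 and 4: a5 ≤ a1 and a1 ≤ 2, so a5 ≤ 2. But 2 < 4, so no value of a5 works.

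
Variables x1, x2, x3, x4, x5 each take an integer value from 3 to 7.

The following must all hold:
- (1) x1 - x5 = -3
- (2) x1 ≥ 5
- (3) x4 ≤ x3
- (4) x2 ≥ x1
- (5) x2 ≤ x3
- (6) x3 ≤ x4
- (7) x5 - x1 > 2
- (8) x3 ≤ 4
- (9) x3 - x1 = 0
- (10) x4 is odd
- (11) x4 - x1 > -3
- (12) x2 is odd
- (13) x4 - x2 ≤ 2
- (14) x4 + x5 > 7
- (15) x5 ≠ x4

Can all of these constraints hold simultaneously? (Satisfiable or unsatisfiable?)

From constraints 2 and 4: x2 ≥ x1 and x1 ≥ 5, so x2 ≥ 5. From constraints 5 and 8: x2 ≤ x3 and x3 ≤ 4, so x2 ≤ 4. But 4 < 5, so no value of x2 works.

Unsatisfiable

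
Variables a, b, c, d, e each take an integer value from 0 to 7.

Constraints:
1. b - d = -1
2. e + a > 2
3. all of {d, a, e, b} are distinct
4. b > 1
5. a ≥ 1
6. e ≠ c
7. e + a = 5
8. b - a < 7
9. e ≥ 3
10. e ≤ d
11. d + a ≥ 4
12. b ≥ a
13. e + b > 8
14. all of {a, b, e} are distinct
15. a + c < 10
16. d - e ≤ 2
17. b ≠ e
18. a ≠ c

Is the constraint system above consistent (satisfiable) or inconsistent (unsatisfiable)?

The assignment a = 1, b = 5, c = 6, d = 6, e = 4 works:
  constraint 1 holds since b - d = -1.
  constraint 2 holds since e + a = 5.
The rest check out directly.

Satisfiable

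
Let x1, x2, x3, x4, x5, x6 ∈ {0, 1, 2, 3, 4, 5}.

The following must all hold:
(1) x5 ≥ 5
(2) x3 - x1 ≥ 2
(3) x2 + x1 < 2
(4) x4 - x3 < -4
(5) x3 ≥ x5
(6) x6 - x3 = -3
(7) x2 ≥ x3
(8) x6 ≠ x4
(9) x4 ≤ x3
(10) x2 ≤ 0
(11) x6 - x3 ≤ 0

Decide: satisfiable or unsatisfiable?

From constraints 1 and 5: x3 ≥ x5 and x5 ≥ 5, so x3 ≥ 5. From constraints 7 and 10: x3 ≤ x2 and x2 ≤ 0, so x3 ≤ 0. But 0 < 5, so no value of x3 works.

Unsatisfiable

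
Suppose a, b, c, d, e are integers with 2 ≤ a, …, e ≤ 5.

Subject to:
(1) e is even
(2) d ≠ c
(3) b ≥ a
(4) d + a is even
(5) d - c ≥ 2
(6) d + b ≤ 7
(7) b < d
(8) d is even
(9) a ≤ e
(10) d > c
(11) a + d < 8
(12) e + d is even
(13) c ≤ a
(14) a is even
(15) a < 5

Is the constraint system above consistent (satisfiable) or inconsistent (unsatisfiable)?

Satisfiable

Try a = 2, b = 2, c = 2, d = 4, e = 4.
Check constraint 5: d - c = 2; constraint 6: d + b = 6. The remaining constraints are straightforward to verify.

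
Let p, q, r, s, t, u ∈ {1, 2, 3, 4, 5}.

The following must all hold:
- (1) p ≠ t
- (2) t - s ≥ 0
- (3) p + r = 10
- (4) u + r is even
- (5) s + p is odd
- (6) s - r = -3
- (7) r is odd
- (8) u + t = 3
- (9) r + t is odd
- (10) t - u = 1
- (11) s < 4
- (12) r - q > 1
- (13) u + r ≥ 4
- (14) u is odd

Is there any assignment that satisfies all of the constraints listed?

The assignment p = 5, q = 3, r = 5, s = 2, t = 2, u = 1 works:
  constraint 2 holds since t - s = 0.
  constraint 3 holds since p + r = 10.
The rest check out directly.

Satisfiable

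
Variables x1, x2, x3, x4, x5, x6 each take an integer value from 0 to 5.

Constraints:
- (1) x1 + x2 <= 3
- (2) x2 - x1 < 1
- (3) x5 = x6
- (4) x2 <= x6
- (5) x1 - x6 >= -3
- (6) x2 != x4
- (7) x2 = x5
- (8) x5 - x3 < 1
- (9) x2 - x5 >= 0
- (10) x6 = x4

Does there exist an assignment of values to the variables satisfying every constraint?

Unsatisfiable

From constraints 3, 7, and 10, x2 = x5 = x6 = x4, so x2 = x4. But constraint 6 says x2 ≠ x4. Contradiction.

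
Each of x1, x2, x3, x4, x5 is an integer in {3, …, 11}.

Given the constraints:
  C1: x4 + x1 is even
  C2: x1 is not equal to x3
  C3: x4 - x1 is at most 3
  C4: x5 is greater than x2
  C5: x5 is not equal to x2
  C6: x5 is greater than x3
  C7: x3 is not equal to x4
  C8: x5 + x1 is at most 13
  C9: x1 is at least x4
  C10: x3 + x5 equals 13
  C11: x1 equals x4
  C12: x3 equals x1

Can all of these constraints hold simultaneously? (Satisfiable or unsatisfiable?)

Unsatisfiable

From constraints 11 and 12, x3 = x1 = x4, so x3 = x4. But constraint 7 says x3 ≠ x4. Contradiction.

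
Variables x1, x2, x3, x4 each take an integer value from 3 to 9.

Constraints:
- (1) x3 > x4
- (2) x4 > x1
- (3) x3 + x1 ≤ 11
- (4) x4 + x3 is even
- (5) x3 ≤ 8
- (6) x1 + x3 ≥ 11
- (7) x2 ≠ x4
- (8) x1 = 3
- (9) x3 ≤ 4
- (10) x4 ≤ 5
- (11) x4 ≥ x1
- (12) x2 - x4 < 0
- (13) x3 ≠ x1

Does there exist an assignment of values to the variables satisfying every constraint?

Unsatisfiable

From constraints 10 and 11: x1 ≤ x4 ≤ 5. From constraint 9: x3 ≤ 4. Hence x1 + x3 ≤ 9. But constraint 6 requires x1 + x3 ≥ 11, and 11 > 9. Contradiction.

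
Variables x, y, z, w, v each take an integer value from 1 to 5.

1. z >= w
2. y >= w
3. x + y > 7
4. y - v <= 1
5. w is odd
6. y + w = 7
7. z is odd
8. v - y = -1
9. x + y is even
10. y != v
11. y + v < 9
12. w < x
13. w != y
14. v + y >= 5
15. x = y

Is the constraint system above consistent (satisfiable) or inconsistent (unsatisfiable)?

Try x = 4, y = 4, z = 5, w = 3, v = 3.
Check constraint 3: x + y = 8; constraint 4: y - v = 1. The remaining constraints are straightforward to verify.

Satisfiable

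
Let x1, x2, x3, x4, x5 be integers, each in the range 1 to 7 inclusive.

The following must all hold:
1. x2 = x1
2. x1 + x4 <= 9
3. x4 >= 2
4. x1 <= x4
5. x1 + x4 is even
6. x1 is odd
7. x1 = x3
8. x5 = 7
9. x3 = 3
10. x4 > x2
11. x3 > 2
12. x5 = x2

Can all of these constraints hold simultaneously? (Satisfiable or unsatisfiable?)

Unsatisfiable

Constraint 8 fixes x5 = 7 and constraint 9 fixes x3 = 3. Constraints 1, 7, and 12 give x5 = x2 = x1 = x3, so x5 = x3. But 7 ≠ 3 — contradiction.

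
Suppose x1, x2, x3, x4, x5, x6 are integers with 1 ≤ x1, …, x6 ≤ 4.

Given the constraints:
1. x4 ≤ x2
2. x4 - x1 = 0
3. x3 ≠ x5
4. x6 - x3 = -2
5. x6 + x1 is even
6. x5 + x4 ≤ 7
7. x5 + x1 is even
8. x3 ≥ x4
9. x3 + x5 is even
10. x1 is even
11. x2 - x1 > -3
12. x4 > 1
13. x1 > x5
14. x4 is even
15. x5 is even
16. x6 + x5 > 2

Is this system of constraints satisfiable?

Take x1 = 4, x2 = 4, x3 = 4, x4 = 4, x5 = 2, x6 = 2. Then constraint 2: x4 - x1 = 0; constraint 4: x6 - x3 = -2, and every other listed constraint is also met.

Satisfiable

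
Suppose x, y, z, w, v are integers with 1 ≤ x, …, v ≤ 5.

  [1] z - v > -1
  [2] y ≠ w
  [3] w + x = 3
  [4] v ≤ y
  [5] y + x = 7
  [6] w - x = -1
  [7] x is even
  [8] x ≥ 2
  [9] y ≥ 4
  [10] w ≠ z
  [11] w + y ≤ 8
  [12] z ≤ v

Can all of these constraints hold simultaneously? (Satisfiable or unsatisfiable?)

Satisfiable

Setting (x, y, z, w, v) = (2, 5, 4, 1, 4) satisfies everything: constraint 1: z - v = 0; constraint 3: w + x = 3; constraint 5: y + x = 7, and the others follow.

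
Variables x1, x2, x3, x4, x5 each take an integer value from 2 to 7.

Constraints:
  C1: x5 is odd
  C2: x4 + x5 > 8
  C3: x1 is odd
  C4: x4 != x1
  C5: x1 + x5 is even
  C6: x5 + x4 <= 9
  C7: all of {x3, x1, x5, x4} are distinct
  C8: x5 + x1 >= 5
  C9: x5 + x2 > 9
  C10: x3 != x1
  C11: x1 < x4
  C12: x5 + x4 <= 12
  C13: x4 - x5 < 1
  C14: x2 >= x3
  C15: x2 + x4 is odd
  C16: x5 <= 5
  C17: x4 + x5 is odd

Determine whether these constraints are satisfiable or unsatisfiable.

Satisfiable

The assignment x1 = 3, x2 = 5, x3 = 2, x4 = 4, x5 = 5 works:
  constraint 2 holds since x4 + x5 = 9.
  constraint 6 holds since x5 + x4 = 9.
  constraint 8 holds since x5 + x1 = 8.
The rest check out directly.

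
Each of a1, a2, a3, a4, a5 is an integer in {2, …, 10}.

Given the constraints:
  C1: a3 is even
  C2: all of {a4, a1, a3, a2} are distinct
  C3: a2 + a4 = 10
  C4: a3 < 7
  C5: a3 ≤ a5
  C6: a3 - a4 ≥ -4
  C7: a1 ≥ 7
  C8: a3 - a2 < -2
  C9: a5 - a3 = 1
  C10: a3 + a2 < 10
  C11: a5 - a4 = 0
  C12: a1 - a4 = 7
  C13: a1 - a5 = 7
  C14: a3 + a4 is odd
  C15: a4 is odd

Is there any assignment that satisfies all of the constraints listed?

Try a1 = 10, a2 = 7, a3 = 2, a4 = 3, a5 = 3.
Check constraint 3: a2 + a4 = 10; constraint 6: a3 - a4 = -1. The remaining constraints are straightforward to verify.

Satisfiable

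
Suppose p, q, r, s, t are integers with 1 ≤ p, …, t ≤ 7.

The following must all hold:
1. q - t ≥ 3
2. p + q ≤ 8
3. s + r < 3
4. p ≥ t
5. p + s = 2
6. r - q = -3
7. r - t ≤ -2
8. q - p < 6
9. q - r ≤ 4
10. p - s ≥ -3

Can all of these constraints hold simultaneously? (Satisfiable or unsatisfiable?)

Constraints 1, 7, and 9 give q − t ≥ 3, t − r ≥ 2, r − q ≥ -4.
Adding all 3 inequalities: the left sides telescope to 0, and the right sides sum to 3 + 2 + (-4) = 1. So 0 ≥ 1, which is false.

Unsatisfiable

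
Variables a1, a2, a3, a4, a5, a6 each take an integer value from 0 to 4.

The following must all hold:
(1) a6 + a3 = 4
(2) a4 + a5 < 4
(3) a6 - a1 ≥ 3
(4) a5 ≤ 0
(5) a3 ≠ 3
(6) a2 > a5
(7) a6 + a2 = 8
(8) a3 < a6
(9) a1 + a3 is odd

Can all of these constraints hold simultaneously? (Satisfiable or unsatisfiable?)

Setting (a1, a2, a3, a4, a5, a6) = (1, 4, 0, 2, 0, 4) satisfies everything: constraint 1: a6 + a3 = 4; constraint 2: a4 + a5 = 2, and the others follow.

Satisfiable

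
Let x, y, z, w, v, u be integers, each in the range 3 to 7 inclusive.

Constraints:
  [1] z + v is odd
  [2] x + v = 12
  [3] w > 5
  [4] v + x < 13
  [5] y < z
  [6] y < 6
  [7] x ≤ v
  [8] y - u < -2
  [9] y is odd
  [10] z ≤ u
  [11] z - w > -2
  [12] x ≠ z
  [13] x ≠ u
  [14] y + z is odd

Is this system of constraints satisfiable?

Satisfiable

Try x = 5, y = 3, z = 6, w = 7, v = 7, u = 7.
Check constraint 2: x + v = 12; constraint 4: v + x = 12; constraint 8: y - u = -4. The remaining constraints are straightforward to verify.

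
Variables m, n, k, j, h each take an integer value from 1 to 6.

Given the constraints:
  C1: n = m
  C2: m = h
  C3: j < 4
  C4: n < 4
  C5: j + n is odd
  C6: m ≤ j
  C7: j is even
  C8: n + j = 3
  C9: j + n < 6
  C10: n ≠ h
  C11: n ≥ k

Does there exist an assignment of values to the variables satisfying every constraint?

Unsatisfiable

From constraints 1 and 2, n = m = h, so n = h. But constraint 10 says n ≠ h. Contradiction.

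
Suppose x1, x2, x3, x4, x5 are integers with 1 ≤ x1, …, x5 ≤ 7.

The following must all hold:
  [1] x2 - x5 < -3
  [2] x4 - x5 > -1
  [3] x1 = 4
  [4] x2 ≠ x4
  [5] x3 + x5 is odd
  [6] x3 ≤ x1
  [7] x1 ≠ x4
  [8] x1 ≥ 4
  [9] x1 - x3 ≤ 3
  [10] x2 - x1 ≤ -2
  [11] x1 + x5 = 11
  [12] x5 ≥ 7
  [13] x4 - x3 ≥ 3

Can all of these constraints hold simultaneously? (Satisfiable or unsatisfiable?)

Try x1 = 4, x2 = 2, x3 = 2, x4 = 7, x5 = 7.
Check constraint 1: x2 - x5 = -5; constraint 2: x4 - x5 = 0; constraint 9: x1 - x3 = 2. The remaining constraints are straightforward to verify.

Satisfiable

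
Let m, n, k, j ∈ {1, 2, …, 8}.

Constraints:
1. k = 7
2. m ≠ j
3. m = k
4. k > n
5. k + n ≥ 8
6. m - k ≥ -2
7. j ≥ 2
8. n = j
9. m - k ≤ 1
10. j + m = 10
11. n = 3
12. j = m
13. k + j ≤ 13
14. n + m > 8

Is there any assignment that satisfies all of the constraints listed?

Unsatisfiable

Constraint 11 fixes n = 3 and constraint 1 fixes k = 7. Constraints 3, 8, and 12 give n = j = m = k, so n = k. But 3 ≠ 7 — contradiction.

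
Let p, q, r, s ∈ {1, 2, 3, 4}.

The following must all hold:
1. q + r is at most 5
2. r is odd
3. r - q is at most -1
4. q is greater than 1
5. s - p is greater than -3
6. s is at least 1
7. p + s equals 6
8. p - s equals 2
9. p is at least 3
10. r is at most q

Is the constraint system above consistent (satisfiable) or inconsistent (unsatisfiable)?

One satisfying assignment is p = 4, q = 3, r = 1, s = 2.
For the less obvious constraints — constraint 1: q + r = 4; constraint 3: r - q = -2; constraint 5: s - p = -2 — and the others hold by inspection.

Satisfiable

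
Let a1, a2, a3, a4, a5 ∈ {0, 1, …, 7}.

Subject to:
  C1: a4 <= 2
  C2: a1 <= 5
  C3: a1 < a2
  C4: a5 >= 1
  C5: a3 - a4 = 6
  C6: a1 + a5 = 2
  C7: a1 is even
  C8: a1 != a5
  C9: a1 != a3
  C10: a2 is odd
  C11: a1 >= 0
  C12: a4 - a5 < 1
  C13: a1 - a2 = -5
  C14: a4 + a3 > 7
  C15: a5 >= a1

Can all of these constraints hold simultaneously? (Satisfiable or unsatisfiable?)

Satisfiable

One satisfying assignment is a1 = 0, a2 = 5, a3 = 7, a4 = 1, a5 = 2.
For the less obvious constraints — constraint 5: a3 - a4 = 6; constraint 6: a1 + a5 = 2 — and the others hold by inspection.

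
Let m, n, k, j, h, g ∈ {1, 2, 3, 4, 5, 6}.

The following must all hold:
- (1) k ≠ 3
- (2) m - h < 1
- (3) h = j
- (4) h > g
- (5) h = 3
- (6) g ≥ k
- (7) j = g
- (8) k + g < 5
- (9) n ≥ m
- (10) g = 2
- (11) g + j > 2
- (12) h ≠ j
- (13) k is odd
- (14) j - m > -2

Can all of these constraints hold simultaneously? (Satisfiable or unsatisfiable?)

Unsatisfiable

Constraint 5 fixes h = 3 and constraint 10 fixes g = 2. Constraints 3 and 7 give h = j = g, so h = g. But 3 ≠ 2 — contradiction.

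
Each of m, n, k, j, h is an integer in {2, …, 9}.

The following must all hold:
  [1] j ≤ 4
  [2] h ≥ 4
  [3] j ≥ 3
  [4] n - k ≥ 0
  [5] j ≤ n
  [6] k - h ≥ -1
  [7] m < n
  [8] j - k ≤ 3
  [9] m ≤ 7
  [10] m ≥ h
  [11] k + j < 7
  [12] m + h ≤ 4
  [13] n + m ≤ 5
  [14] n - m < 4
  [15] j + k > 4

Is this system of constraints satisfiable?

From constraints 3 and 5: n ≥ j ≥ 3. From constraints 2 and 10: m ≥ h ≥ 4. Hence n + m ≥ 7. But constraint 13 requires n + m ≤ 5, and 5 < 7. Contradiction.

Unsatisfiable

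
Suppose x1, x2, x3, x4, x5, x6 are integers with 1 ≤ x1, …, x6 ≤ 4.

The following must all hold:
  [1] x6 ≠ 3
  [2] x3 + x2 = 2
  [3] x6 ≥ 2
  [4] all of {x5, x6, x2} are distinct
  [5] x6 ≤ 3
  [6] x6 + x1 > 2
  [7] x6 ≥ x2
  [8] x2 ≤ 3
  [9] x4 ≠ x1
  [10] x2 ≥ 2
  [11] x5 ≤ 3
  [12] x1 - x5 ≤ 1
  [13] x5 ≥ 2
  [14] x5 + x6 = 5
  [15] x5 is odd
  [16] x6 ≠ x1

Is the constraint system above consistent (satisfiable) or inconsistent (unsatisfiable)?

Constraints 3, 5, 8, 10, 11, and 13 confine each of x5, x6, x2 to the 2 values {2, 3}.
Constraint 4 requires all 3 of them to be distinct, but only 2 values are available — impossible by the pigeonhole principle.

Unsatisfiable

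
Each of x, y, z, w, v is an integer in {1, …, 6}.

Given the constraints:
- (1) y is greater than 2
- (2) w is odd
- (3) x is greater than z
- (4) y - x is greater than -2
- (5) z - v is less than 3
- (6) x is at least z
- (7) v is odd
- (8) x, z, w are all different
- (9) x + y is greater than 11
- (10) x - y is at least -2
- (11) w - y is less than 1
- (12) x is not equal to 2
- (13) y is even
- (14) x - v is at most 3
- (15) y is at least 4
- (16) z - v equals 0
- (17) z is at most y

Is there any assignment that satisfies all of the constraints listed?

Satisfiable

Try x = 6, y = 6, z = 3, w = 5, v = 3.
Check constraint 4: y - x = 0; constraint 5: z - v = 0; constraint 9: x + y = 12. The remaining constraints are straightforward to verify.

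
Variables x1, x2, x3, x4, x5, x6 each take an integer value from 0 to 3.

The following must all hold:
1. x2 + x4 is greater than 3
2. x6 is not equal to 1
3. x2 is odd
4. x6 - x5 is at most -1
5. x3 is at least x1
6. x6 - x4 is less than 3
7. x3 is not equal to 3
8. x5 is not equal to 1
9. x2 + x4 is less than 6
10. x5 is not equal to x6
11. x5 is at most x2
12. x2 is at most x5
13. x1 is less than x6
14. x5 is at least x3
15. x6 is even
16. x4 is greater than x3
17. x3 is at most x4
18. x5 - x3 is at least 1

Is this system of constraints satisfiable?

Satisfiable

One satisfying assignment is x1 = 0, x2 = 3, x3 = 0, x4 = 1, x5 = 3, x6 = 2.
For the less obvious constraints — constraint 1: x2 + x4 = 4; constraint 4: x6 - x5 = -1 — and the others hold by inspection.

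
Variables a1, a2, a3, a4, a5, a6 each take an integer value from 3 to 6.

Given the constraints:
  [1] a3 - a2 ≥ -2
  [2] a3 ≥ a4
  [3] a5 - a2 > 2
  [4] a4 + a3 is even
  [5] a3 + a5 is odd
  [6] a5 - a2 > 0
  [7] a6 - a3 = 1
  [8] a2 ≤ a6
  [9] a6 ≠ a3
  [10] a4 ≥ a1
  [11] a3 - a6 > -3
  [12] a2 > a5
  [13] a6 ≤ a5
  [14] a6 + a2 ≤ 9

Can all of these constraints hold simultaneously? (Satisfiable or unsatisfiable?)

Constraints 8, 12, and 13 give a2 ≤ a6, a6 ≤ a5, a5 < a2. Chaining: a2 ≤ a6 ≤ a5 < a2, which forces a2 < a2 — impossible.

Unsatisfiable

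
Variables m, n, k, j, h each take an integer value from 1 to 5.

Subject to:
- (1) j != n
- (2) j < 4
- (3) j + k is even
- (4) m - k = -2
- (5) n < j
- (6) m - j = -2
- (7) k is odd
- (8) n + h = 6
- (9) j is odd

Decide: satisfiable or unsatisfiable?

Satisfiable

Setting (m, n, k, j, h) = (1, 1, 3, 3, 5) satisfies everything: constraint 4: m - k = -2; constraint 6: m - j = -2, and the others follow.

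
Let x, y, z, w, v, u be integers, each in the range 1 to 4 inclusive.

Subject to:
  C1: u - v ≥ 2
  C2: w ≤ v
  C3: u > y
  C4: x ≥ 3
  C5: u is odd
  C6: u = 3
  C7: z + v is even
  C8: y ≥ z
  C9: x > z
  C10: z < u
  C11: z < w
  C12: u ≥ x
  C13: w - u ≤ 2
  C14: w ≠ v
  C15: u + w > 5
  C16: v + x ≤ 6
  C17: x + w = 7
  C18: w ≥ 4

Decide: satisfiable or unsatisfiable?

Unsatisfiable

From constraints 2 and 18: v ≥ w ≥ 4. From constraint 4: x ≥ 3. Hence v + x ≥ 7. But constraint 16 requires v + x ≤ 6, and 6 < 7. Contradiction.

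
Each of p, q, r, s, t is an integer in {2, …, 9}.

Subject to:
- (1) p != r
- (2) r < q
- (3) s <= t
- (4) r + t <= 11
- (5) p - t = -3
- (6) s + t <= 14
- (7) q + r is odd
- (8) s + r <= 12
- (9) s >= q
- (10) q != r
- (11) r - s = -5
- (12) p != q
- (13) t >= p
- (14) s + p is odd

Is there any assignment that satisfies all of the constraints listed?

Satisfiable

Try p = 4, q = 7, r = 2, s = 7, t = 7.
Check constraint 4: r + t = 9; constraint 5: p - t = -3. The remaining constraints are straightforward to verify.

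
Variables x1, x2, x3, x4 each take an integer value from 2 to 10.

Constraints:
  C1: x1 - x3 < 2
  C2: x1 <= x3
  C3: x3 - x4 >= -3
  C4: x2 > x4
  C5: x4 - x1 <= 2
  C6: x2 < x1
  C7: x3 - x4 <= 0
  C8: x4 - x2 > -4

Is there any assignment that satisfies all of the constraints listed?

Constraints 2, 4, 6, and 7 give x3 ≤ x4, x4 < x2, x2 < x1, x1 ≤ x3. Chaining: x3 ≤ x4 < x2 < x1 ≤ x3, which forces x3 < x3 — impossible.

Unsatisfiable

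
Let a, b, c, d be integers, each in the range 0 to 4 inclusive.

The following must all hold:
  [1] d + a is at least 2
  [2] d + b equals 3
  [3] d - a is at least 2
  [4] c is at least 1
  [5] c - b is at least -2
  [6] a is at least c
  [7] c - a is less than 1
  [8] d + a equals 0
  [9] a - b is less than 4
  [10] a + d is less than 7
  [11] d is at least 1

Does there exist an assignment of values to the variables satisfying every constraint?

Unsatisfiable

From constraint 11: d ≥ 1. From constraints 4 and 6: a ≥ c ≥ 1. Hence d + a ≥ 2. But constraint 8 requires d + a = 0, and 0 < 2. Contradiction.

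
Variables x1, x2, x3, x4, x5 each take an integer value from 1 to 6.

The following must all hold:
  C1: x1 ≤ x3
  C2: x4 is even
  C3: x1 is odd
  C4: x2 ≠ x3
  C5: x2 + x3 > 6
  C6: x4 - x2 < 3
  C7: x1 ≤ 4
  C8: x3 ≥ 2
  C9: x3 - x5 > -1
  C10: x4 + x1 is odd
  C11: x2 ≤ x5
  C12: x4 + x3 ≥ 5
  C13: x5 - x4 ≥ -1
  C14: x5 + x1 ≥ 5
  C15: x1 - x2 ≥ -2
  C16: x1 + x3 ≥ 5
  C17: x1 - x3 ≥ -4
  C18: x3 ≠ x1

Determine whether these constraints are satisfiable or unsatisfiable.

Satisfiable

Setting (x1, x2, x3, x4, x5) = (3, 2, 5, 2, 3) satisfies everything: constraint 5: x2 + x3 = 7; constraint 6: x4 - x2 = 0, and the others follow.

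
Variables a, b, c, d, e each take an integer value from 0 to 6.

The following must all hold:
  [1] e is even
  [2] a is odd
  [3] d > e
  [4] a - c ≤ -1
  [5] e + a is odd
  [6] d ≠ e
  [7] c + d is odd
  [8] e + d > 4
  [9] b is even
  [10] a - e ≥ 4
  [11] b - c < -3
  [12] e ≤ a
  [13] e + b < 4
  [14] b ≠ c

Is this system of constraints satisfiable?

The assignment a = 5, b = 2, c = 6, d = 5, e = 0 works:
  constraint 4 holds since a - c = -1.
  constraint 8 holds since e + d = 5.
The rest check out directly.

Satisfiable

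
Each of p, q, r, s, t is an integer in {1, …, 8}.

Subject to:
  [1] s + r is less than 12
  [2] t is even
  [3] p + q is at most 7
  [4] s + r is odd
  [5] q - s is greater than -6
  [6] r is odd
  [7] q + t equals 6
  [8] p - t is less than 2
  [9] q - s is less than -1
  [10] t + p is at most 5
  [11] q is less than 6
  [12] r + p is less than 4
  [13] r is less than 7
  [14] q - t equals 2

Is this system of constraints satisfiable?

Satisfiable

Take p = 1, q = 4, r = 1, s = 8, t = 2. Then constraint 1: s + r = 9; constraint 3: p + q = 5; constraint 5: q - s = -4, and every other listed constraint is also met.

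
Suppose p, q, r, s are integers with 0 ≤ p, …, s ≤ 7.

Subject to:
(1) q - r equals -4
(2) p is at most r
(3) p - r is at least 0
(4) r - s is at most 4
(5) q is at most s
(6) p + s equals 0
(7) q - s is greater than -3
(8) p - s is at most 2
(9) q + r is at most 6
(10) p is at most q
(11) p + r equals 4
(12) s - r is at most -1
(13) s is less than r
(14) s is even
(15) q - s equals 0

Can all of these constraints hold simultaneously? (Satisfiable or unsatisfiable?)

Unsatisfiable

Constraints 3, 5, 10, and 13 give r ≤ p, p ≤ q, q ≤ s, s < r. Chaining: r ≤ p ≤ q ≤ s < r, which forces r < r — impossible.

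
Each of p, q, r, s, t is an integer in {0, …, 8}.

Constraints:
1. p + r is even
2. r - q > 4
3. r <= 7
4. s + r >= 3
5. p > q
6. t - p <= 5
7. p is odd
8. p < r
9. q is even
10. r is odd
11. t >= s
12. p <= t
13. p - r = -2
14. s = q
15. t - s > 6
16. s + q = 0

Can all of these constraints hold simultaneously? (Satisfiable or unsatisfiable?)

Satisfiable

Take p = 3, q = 0, r = 5, s = 0, t = 8. Then constraint 2: r - q = 5; constraint 4: s + r = 5, and every other listed constraint is also met.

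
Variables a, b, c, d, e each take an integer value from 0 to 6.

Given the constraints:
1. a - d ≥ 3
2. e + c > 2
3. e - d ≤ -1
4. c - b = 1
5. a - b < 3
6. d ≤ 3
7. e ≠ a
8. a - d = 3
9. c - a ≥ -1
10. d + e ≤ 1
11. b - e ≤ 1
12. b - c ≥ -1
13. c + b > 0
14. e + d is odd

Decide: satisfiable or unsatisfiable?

Constraints 1, 3, 9, 11, and 12 give a − d ≥ 3, d − e ≥ 1, e − b ≥ -1, b − c ≥ -1, c − a ≥ -1.
Adding all 5 inequalities: the left sides telescope to 0, and the right sides sum to 3 + 1 + (-1) + (-1) + (-1) = 1. So 0 ≥ 1, which is false.

Unsatisfiable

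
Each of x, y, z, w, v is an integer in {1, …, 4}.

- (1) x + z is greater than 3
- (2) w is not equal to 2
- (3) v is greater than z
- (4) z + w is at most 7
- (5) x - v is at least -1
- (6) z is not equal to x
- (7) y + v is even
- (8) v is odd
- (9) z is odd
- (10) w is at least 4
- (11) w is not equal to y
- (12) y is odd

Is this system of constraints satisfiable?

Try x = 4, y = 3, z = 1, w = 4, v = 3.
Check constraint 1: x + z = 5; constraint 4: z + w = 5. The remaining constraints are straightforward to verify.

Satisfiable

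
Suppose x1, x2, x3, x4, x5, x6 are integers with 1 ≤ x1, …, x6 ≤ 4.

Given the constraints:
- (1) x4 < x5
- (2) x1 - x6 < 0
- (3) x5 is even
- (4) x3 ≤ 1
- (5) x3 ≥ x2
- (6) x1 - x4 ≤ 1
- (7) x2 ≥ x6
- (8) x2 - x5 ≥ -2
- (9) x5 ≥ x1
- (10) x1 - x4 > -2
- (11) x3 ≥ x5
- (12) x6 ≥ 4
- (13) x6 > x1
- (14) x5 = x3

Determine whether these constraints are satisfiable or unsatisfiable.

From constraints 7 and 12: x2 ≥ x6 and x6 ≥ 4, so x2 ≥ 4. From constraints 4 and 5: x2 ≤ x3 and x3 ≤ 1, so x2 ≤ 1. But 1 < 4, so no value of x2 works.

Unsatisfiable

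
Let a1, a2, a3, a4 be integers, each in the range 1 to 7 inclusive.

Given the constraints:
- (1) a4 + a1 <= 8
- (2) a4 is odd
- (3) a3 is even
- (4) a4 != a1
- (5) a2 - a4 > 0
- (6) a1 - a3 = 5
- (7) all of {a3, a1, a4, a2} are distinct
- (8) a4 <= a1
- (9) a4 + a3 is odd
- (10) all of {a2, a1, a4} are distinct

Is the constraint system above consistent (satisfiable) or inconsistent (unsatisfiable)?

The assignment a1 = 7, a2 = 4, a3 = 2, a4 = 1 works:
  constraint 1 holds since a4 + a1 = 8.
  constraint 5 holds since a2 - a4 = 3.
  constraint 6 holds since a1 - a3 = 5.
The rest check out directly.

Satisfiable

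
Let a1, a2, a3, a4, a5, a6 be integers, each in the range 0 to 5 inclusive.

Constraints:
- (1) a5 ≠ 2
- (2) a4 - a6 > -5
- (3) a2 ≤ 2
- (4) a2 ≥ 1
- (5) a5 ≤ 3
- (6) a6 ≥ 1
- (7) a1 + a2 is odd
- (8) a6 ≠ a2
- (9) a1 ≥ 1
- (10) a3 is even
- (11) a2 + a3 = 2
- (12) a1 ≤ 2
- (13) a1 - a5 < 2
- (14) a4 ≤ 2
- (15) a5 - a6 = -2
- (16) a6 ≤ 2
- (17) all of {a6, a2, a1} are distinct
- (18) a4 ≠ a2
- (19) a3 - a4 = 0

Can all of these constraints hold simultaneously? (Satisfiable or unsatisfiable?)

Unsatisfiable

Constraints 3, 4, 6, 9, 12, and 16 confine each of a6, a2, a1 to the 2 values {1, 2}.
Constraint 17 requires all 3 of them to be distinct, but only 2 values are available — impossible by the pigeonhole principle.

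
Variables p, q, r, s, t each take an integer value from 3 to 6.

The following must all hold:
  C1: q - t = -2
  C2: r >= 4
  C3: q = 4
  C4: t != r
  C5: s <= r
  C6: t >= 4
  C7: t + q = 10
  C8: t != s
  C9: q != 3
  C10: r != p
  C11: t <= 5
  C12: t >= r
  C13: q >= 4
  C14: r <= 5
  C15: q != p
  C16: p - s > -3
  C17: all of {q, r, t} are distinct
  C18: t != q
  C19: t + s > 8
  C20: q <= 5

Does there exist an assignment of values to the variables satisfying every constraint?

Unsatisfiable

Constraints 2, 6, 11, 13, 14, and 20 confine each of q, r, t to the 2 values {4, 5}.
Constraint 17 requires all 3 of them to be distinct, but only 2 values are available — impossible by the pigeonhole principle.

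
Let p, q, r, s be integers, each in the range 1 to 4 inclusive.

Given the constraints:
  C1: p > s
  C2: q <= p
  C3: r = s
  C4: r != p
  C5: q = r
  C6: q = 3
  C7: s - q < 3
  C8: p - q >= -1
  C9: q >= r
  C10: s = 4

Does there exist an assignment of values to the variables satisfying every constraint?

Unsatisfiable

Constraint 6 fixes q = 3 and constraint 10 fixes s = 4. Constraints 3 and 5 give q = r = s, so q = s. But 3 ≠ 4 — contradiction.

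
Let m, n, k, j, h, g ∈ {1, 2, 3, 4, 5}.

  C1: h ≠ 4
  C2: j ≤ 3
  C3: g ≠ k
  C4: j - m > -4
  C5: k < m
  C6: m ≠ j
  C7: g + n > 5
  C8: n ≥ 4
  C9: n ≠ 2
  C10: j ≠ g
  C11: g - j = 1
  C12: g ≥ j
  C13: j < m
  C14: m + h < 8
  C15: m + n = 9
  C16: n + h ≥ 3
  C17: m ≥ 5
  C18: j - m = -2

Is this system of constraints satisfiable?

Setting (m, n, k, j, h, g) = (5, 4, 2, 3, 1, 4) satisfies everything: constraint 4: j - m = -2; constraint 7: g + n = 8; constraint 11: g - j = 1, and the others follow.

Satisfiable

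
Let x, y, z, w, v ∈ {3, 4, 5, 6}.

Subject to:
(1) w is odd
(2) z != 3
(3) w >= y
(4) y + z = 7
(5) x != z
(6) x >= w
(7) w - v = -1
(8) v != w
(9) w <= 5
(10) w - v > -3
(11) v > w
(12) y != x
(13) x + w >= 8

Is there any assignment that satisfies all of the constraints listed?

The assignment x = 6, y = 3, z = 4, w = 3, v = 4 works:
  constraint 4 holds since y + z = 7.
  constraint 7 holds since w - v = -1.
The rest check out directly.

Satisfiable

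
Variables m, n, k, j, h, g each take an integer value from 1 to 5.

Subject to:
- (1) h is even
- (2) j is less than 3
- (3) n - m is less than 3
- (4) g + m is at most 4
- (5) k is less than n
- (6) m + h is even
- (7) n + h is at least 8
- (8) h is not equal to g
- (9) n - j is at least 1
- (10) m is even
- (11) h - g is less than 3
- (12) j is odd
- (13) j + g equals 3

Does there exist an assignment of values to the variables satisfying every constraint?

Take m = 2, n = 4, k = 3, j = 1, h = 4, g = 2. Then constraint 3: n - m = 2; constraint 4: g + m = 4, and every other listed constraint is also met.

Satisfiable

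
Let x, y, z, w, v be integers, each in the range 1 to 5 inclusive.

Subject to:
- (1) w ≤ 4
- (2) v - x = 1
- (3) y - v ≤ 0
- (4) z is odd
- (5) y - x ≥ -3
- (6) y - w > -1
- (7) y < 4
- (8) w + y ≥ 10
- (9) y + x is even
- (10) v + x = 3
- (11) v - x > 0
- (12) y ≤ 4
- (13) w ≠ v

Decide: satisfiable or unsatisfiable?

Unsatisfiable

From constraint 1: w ≤ 4. From constraint 12: y ≤ 4. Hence w + y ≤ 8. But constraint 8 requires w + y ≥ 10, and 10 > 8. Contradiction.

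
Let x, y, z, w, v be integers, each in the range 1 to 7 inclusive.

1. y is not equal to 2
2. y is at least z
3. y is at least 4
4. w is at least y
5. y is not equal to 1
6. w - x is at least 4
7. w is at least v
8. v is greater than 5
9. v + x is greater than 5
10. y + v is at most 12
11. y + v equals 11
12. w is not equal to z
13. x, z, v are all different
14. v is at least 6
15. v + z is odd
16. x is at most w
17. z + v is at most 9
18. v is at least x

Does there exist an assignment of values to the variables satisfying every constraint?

Satisfiable

Try x = 2, y = 5, z = 3, w = 6, v = 6.
Check constraint 6: w - x = 4; constraint 9: v + x = 8. The remaining constraints are straightforward to verify.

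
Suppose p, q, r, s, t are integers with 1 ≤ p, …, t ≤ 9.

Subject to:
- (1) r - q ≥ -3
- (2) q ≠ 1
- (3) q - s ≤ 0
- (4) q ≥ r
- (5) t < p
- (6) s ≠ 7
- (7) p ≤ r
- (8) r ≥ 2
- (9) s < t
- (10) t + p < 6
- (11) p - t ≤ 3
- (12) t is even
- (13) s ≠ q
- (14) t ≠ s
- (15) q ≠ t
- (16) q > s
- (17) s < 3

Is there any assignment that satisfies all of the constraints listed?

Unsatisfiable

Constraints 3, 4, 5, 7, and 9 give t < p, p ≤ r, r ≤ q, q ≤ s, s < t. Chaining: t < p ≤ r ≤ q ≤ s < t, which forces t < t — impossible.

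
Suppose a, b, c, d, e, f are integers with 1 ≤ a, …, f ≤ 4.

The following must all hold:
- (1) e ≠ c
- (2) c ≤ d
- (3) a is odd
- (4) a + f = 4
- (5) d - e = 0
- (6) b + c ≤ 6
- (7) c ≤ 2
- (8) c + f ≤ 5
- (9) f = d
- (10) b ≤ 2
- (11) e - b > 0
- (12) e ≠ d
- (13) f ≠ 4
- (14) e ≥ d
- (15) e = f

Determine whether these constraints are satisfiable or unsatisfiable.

Unsatisfiable

From constraints 9 and 15, e = f = d, so e = d. But constraint 12 says e ≠ d. Contradiction.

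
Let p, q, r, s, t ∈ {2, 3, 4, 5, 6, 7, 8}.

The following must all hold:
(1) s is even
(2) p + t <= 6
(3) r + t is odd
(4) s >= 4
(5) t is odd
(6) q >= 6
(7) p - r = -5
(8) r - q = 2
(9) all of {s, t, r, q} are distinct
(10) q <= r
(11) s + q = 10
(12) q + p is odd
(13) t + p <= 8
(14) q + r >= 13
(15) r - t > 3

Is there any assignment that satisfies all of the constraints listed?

Satisfiable

Setting (p, q, r, s, t) = (3, 6, 8, 4, 3) satisfies everything: constraint 2: p + t = 6; constraint 7: p - r = -5; constraint 8: r - q = 2, and the others follow.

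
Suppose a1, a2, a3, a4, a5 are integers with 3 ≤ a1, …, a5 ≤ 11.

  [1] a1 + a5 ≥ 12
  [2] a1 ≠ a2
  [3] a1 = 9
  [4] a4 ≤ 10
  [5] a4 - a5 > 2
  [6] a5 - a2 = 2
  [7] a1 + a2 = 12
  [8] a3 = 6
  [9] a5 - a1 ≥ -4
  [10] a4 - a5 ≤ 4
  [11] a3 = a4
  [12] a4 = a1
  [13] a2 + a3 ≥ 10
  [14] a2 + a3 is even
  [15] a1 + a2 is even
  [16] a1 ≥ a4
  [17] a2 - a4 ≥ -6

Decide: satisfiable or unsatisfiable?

Unsatisfiable

Constraint 8 fixes a3 = 6 and constraint 3 fixes a1 = 9. Constraints 11 and 12 give a3 = a4 = a1, so a3 = a1. But 6 ≠ 9 — contradiction.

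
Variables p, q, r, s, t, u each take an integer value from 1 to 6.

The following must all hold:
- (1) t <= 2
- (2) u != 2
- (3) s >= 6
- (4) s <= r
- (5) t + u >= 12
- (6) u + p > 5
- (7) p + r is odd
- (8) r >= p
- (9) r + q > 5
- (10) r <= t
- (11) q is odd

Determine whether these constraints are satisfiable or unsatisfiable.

Unsatisfiable

From constraints 3 and 4: r ≥ s and s ≥ 6, so r ≥ 6. From constraints 1 and 10: r ≤ t and t ≤ 2, so r ≤ 2. But 2 < 6, so no value of r works.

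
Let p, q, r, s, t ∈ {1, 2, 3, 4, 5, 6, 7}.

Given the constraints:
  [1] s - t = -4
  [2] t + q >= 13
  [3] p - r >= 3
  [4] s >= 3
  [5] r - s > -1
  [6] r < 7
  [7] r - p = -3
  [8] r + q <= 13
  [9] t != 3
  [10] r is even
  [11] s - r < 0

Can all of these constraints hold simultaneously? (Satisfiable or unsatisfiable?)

One satisfying assignment is p = 7, q = 7, r = 4, s = 3, t = 7.
For the less obvious constraints — constraint 1: s - t = -4; constraint 2: t + q = 14 — and the others hold by inspection.

Satisfiable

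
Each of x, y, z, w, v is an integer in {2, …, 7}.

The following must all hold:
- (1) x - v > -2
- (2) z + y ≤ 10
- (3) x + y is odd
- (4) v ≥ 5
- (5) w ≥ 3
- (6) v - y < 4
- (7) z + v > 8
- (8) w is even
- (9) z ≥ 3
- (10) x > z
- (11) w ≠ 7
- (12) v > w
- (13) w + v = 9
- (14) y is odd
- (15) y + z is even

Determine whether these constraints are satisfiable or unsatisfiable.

One satisfying assignment is x = 6, y = 3, z = 5, w = 4, v = 5.
For the less obvious constraints — constraint 1: x - v = 1; constraint 2: z + y = 8; constraint 6: v - y = 2 — and the others hold by inspection.

Satisfiable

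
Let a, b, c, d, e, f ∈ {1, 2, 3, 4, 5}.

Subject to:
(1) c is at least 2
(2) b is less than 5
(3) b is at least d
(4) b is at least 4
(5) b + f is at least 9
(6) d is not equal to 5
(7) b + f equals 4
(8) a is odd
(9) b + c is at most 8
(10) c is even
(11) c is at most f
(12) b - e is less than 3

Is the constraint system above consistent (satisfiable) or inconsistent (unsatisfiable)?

Unsatisfiable

From constraint 4: b ≥ 4. From constraints 1 and 11: f ≥ c ≥ 2. Hence b + f ≥ 6. But constraint 7 requires b + f = 4, and 4 < 6. Contradiction.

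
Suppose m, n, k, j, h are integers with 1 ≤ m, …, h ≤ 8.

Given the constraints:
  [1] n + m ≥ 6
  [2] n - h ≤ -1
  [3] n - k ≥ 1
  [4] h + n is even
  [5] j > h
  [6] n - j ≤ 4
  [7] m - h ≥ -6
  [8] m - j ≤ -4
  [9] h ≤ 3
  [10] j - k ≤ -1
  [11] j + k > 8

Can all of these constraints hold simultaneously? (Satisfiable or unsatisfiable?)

Constraints 2, 3, 7, 8, and 10 give m − h ≥ -6, h − n ≥ 1, n − k ≥ 1, k − j ≥ 1, j − m ≥ 4.
Adding all 5 inequalities: the left sides telescope to 0, and the right sides sum to (-6) + 1 + 1 + 1 + 4 = 1. So 0 ≥ 1, which is false.

Unsatisfiable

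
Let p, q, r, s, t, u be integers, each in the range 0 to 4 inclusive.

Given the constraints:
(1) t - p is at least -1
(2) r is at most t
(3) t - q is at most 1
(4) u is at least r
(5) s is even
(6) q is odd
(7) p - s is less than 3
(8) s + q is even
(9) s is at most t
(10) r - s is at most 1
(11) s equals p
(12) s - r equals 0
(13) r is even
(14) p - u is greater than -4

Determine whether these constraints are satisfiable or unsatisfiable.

Constraint 5 makes s even and constraint 6 makes q odd, so s + q must be odd. Constraint 8 says s + q is even — contradiction.

Unsatisfiable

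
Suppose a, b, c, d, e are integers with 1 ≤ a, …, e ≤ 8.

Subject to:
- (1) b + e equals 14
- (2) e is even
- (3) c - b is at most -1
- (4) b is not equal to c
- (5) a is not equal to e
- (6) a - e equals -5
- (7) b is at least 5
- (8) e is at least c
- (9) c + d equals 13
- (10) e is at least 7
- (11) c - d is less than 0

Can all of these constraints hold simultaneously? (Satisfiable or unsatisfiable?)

Satisfiable

One satisfying assignment is a = 3, b = 6, c = 5, d = 8, e = 8.
For the less obvious constraints — constraint 1: b + e = 14; constraint 3: c - b = -1 — and the others hold by inspection.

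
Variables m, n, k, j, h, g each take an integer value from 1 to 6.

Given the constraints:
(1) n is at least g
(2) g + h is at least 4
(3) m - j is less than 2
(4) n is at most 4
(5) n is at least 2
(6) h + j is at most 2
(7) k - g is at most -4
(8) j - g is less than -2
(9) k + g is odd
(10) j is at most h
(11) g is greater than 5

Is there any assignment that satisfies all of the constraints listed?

Unsatisfiable

From constraint 11: g ≥ 6. From constraints 1 and 4: g ≤ n and n ≤ 4, so g ≤ 4. But 4 < 6, so no value of g works.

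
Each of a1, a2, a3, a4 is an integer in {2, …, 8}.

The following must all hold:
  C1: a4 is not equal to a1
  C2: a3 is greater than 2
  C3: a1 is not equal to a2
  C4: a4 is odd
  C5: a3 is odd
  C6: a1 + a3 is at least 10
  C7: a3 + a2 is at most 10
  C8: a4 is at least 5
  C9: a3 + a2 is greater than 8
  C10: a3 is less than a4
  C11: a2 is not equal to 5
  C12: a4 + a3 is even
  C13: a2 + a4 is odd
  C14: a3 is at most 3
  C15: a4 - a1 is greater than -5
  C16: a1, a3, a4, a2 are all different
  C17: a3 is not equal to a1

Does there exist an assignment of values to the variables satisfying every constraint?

Satisfiable

One satisfying assignment is a1 = 8, a2 = 6, a3 = 3, a4 = 5.
For the less obvious constraints — constraint 6: a1 + a3 = 11; constraint 7: a3 + a2 = 9; constraint 9: a3 + a2 = 9 — and the others hold by inspection.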